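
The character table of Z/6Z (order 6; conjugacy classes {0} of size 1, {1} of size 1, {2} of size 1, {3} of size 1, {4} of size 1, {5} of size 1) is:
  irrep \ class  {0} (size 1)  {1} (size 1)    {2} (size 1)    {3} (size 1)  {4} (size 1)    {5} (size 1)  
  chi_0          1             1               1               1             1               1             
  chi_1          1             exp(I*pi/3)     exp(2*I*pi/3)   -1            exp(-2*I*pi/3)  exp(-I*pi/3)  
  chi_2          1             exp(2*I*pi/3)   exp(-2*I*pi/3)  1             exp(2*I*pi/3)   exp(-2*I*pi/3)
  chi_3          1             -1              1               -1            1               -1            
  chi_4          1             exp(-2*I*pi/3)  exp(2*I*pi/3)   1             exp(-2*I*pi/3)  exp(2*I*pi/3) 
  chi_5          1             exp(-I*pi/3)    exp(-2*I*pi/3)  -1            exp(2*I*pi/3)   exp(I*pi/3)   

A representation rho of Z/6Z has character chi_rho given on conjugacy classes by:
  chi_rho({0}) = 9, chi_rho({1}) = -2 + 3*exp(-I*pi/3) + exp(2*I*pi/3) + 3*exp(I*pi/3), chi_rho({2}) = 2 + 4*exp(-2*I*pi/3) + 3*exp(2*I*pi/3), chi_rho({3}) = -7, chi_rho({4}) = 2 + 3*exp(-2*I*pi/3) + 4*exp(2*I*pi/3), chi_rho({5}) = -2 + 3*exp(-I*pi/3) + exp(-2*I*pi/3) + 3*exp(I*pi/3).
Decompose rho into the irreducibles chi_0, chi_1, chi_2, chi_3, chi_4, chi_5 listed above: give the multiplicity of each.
Multiplicities: chi_0: 0, chi_1: 3, chi_2: 1, chi_3: 2, chi_4: 0, chi_5: 3.

Use <chi_rho, chi> = (1/|G|) sum_C |C| * chi_rho(C) * conj(chi(C)) with |G| = 6 for each irreducible chi in the table:
  <chi_rho, chi_0> = (1/6)[1*(9)*conj(1) + 1*(-2 + 3*exp(-I*pi/3) + exp(2*I*pi/3) + 3*exp(I*pi/3))*conj(1) + 1*(2 + 4*exp(-2*I*pi/3) + 3*exp(2*I*pi/3))*conj(1) + 1*(-7)*conj(1) + 1*(2 + 3*exp(-2*I*pi/3) + 4*exp(2*I*pi/3))*conj(1) + 1*(-2 + 3*exp(-I*pi/3) + exp(-2*I*pi/3) + 3*exp(I*pi/3))*conj(1)]
      = (1/6)[(9) + (-2 + 3*exp(-I*pi/3) + exp(2*I*pi/3) + 3*exp(I*pi/3)) + (2 + 4*exp(-2*I*pi/3) + 3*exp(2*I*pi/3)) + (-7) + (2 + 3*exp(-2*I*pi/3) + 4*exp(2*I*pi/3)) + (-2 + 3*exp(-I*pi/3) + exp(-2*I*pi/3) + 3*exp(I*pi/3))] = 0/6 = 0
  <chi_rho, chi_1> = (1/6)[1*(9)*conj(1) + 1*(-2 + 3*exp(-I*pi/3) + exp(2*I*pi/3) + 3*exp(I*pi/3))*conj(exp(I*pi/3)) + 1*(2 + 4*exp(-2*I*pi/3) + 3*exp(2*I*pi/3))*conj(exp(2*I*pi/3)) + 1*(-7)*conj(-1) + 1*(2 + 3*exp(-2*I*pi/3) + 4*exp(2*I*pi/3))*conj(exp(-2*I*pi/3)) + 1*(-2 + 3*exp(-I*pi/3) + exp(-2*I*pi/3) + 3*exp(I*pi/3))*conj(exp(-I*pi/3))]
      = (1/6)[(9) + (1) + (3 + 2*exp(-2*I*pi/3) + 4*exp(2*I*pi/3)) + (7) + (3 + 4*exp(-2*I*pi/3) + 2*exp(2*I*pi/3)) + (1)] = 18/6 = 3
  <chi_rho, chi_2> = (1/6)[1*(9)*conj(1) + 1*(-2 + 3*exp(-I*pi/3) + exp(2*I*pi/3) + 3*exp(I*pi/3))*conj(exp(2*I*pi/3)) + 1*(2 + 4*exp(-2*I*pi/3) + 3*exp(2*I*pi/3))*conj(exp(-2*I*pi/3)) + 1*(-7)*conj(1) + 1*(2 + 3*exp(-2*I*pi/3) + 4*exp(2*I*pi/3))*conj(exp(2*I*pi/3)) + 1*(-2 + 3*exp(-I*pi/3) + exp(-2*I*pi/3) + 3*exp(I*pi/3))*conj(exp(-2*I*pi/3))]
      = (1/6)[(9) + (-2 + 3*exp(-I*pi/3) - 2*exp(-2*I*pi/3)) + (4 + 3*exp(-2*I*pi/3) + 2*exp(2*I*pi/3)) + (-7) + (4 + 2*exp(-2*I*pi/3) + 3*exp(2*I*pi/3)) + (-2 - 2*exp(2*I*pi/3) + 3*exp(I*pi/3))] = 6/6 = 1
  <chi_rho, chi_3> = (1/6)[1*(9)*conj(1) + 1*(-2 + 3*exp(-I*pi/3) + exp(2*I*pi/3) + 3*exp(I*pi/3))*conj(-1) + 1*(2 + 4*exp(-2*I*pi/3) + 3*exp(2*I*pi/3))*conj(1) + 1*(-7)*conj(-1) + 1*(2 + 3*exp(-2*I*pi/3) + 4*exp(2*I*pi/3))*conj(1) + 1*(-2 + 3*exp(-I*pi/3) + exp(-2*I*pi/3) + 3*exp(I*pi/3))*conj(-1)]
      = (1/6)[(9) + (2 - 3*exp(I*pi/3) - exp(2*I*pi/3) - 3*exp(-I*pi/3)) + (2 + 4*exp(-2*I*pi/3) + 3*exp(2*I*pi/3)) + (7) + (2 + 3*exp(-2*I*pi/3) + 4*exp(2*I*pi/3)) + (2 - 3*exp(I*pi/3) - exp(-2*I*pi/3) - 3*exp(-I*pi/3))] = 12/6 = 2
  <chi_rho, chi_4> = (1/6)[1*(9)*conj(1) + 1*(-2 + 3*exp(-I*pi/3) + exp(2*I*pi/3) + 3*exp(I*pi/3))*conj(exp(-2*I*pi/3)) + 1*(2 + 4*exp(-2*I*pi/3) + 3*exp(2*I*pi/3))*conj(exp(2*I*pi/3)) + 1*(-7)*conj(1) + 1*(2 + 3*exp(-2*I*pi/3) + 4*exp(2*I*pi/3))*conj(exp(-2*I*pi/3)) + 1*(-2 + 3*exp(-I*pi/3) + exp(-2*I*pi/3) + 3*exp(I*pi/3))*conj(exp(2*I*pi/3))]
      = (1/6)[(9) + (-1) + (3 + 2*exp(-2*I*pi/3) + 4*exp(2*I*pi/3)) + (-7) + (3 + 4*exp(-2*I*pi/3) + 2*exp(2*I*pi/3)) + (-1)] = 0/6 = 0
  <chi_rho, chi_5> = (1/6)[1*(9)*conj(1) + 1*(-2 + 3*exp(-I*pi/3) + exp(2*I*pi/3) + 3*exp(I*pi/3))*conj(exp(-I*pi/3)) + 1*(2 + 4*exp(-2*I*pi/3) + 3*exp(2*I*pi/3))*conj(exp(-2*I*pi/3)) + 1*(-7)*conj(-1) + 1*(2 + 3*exp(-2*I*pi/3) + 4*exp(2*I*pi/3))*conj(exp(2*I*pi/3)) + 1*(-2 + 3*exp(-I*pi/3) + exp(-2*I*pi/3) + 3*exp(I*pi/3))*conj(exp(I*pi/3))]
      = (1/6)[(9) + (2 - 2*exp(I*pi/3) + 3*exp(2*I*pi/3)) + (4 + 3*exp(-2*I*pi/3) + 2*exp(2*I*pi/3)) + (7) + (4 + 2*exp(-2*I*pi/3) + 3*exp(2*I*pi/3)) + (2 + 3*exp(-2*I*pi/3) - 2*exp(-I*pi/3))] = 18/6 = 3
(Exp terms are combined using exp(i*s)*conj(exp(i*t)) = exp(i*(s-t)), and sums of them are collapsed using the identity that for every m > 1 the m distinct m-th roots of unity sum to 0, e.g. 1 + exp(2*I*pi/3) + exp(-2*I*pi/3) = 0.)
Dimension check: dim(rho) = sum (mult * dim) = 0*1 + 3*1 + 1*1 + 2*1 + 0*1 + 3*1 = 9 = chi_rho(e) = 9.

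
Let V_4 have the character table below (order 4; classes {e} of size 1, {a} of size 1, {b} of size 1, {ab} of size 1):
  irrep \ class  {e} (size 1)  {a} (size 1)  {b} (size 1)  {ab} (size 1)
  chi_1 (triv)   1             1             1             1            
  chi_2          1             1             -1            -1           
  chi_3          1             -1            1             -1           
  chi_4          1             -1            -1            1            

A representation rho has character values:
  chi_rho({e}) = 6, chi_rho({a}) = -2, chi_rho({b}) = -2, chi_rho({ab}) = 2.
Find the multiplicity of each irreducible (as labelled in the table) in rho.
Multiplicities: chi_1: 1, chi_2: 1, chi_3: 1, chi_4: 3.

Proof sketch: Use <chi_rho, chi> = (1/|G|) sum_C |C| * chi_rho(C) * conj(chi(C)) with |G| = 4 for each irreducible chi in the table:
  <chi_rho, chi_1> = (1/4)[1*(6)*conj(1) + 1*(-2)*conj(1) + 1*(-2)*conj(1) + 1*(2)*conj(1)]
      = (1/4)[(6) + (-2) + (-2) + (2)] = 4/4 = 1
  <chi_rho, chi_2> = (1/4)[1*(6)*conj(1) + 1*(-2)*conj(1) + 1*(-2)*conj(-1) + 1*(2)*conj(-1)]
      = (1/4)[(6) + (-2) + (2) + (-2)] = 4/4 = 1
  <chi_rho, chi_3> = (1/4)[1*(6)*conj(1) + 1*(-2)*conj(-1) + 1*(-2)*conj(1) + 1*(2)*conj(-1)]
      = (1/4)[(6) + (2) + (-2) + (-2)] = 4/4 = 1
  <chi_rho, chi_4> = (1/4)[1*(6)*conj(1) + 1*(-2)*conj(-1) + 1*(-2)*conj(-1) + 1*(2)*conj(1)]
      = (1/4)[(6) + (2) + (2) + (2)] = 12/4 = 3
Dimension check: dim(rho) = sum (mult * dim) = 1*1 + 1*1 + 1*1 + 3*1 = 6 = chi_rho(e) = 6.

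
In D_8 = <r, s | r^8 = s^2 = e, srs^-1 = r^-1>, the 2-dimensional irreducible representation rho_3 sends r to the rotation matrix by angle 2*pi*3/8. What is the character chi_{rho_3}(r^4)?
chi_{rho_3}(r^4) = 2*cos(2*pi*3*4/8) = -2

Why: rho_3(r^4) is rotation by angle 2*pi*3*4/8, whose trace is 2*cos(2*pi*3*4/8) = -2.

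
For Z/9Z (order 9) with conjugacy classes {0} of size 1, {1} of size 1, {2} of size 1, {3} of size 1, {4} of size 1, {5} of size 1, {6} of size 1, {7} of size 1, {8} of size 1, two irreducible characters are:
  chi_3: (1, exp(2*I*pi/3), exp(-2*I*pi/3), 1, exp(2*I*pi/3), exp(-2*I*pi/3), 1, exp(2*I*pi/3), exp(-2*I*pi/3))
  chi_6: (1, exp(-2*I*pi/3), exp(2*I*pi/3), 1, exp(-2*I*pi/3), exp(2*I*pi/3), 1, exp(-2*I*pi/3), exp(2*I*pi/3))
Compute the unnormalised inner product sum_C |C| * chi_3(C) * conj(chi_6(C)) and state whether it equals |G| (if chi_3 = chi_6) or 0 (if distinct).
Sum = 0; so <chi_3, chi_6> = 0 (distinct irreducibles are orthogonal).

Proof sketch: Compute term by term over conjugacy classes (|C| * chi_3(C) * conj(chi_6(C))):
  1*(1)*conj(1) + 1*(exp(2*I*pi/3))*conj(exp(-2*I*pi/3)) + 1*(exp(-2*I*pi/3))*conj(exp(2*I*pi/3)) + 1*(1)*conj(1) + 1*(exp(2*I*pi/3))*conj(exp(-2*I*pi/3)) + 1*(exp(-2*I*pi/3))*conj(exp(2*I*pi/3)) + 1*(1)*conj(1) + 1*(exp(2*I*pi/3))*conj(exp(-2*I*pi/3)) + 1*(exp(-2*I*pi/3))*conj(exp(2*I*pi/3))
  = (1) + (exp(-2*I*pi/3)) + (exp(2*I*pi/3)) + (1) + (exp(-2*I*pi/3)) + (exp(2*I*pi/3)) + (1) + (exp(-2*I*pi/3)) + (exp(2*I*pi/3))
  = 0.
(Exp terms are combined using exp(i*s)*conj(exp(i*t)) = exp(i*(s-t)), and sums of them are collapsed using the identity that for every m > 1 the m distinct m-th roots of unity sum to 0, e.g. 1 + exp(2*I*pi/3) + exp(-2*I*pi/3) = 0.)
Dividing by |G| = 9 gives 0/9 = 0, matching the row-orthogonality relation <chi_3, chi_6> = [chi_3 = chi_6].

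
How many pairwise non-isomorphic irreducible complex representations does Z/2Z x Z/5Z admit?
10

Explanation: The number of irreducible complex representations of a finite group equals its number of conjugacy classes. Z/2Z x Z/5Z is abelian of order 10, so every element is its own conjugacy class: 10 classes, so Z/2Z x Z/5Z (order 10) has exactly 10 irreducible complex representations.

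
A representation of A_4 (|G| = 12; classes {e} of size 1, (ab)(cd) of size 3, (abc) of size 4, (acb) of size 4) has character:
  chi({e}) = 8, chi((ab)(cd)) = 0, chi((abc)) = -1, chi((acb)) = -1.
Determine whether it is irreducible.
Not irreducible (reducible): <chi, chi> = 6 > 1.

Solution. <chi, chi> = (1/|G|) sum_C |C| * |chi(C)|^2 = (1/12)[1*|8|^2 + 3*|0|^2 + 4*|-1|^2 + 4*|-1|^2]
  = (1/12)[(64) + (0) + (4) + (4)] = 72/12 = 6.
(Exp terms are combined using exp(i*s)*conj(exp(i*t)) = exp(i*(s-t)), and sums of them are collapsed using the identity that for every m > 1 the m distinct m-th roots of unity sum to 0, e.g. 1 + exp(2*I*pi/3) + exp(-2*I*pi/3) = 0.)
A character is irreducible iff <chi, chi> = 1, so this representation is reducible.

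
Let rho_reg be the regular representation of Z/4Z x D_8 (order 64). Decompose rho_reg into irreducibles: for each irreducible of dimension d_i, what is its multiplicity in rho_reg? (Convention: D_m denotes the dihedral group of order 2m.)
Each irreducible V_i of dimension d_i appears with multiplicity d_i, i.e. rho_reg = (direct sum over all irreducibles V_i) d_i V_i. The irreducible dimensions for Z/4Z x D_8 are 1, 1, 1, 1, 1, 1, 1, 1, 1, 1, 1, 1, 1, 1, 1, 1, 2, 2, 2, 2, 2, 2, 2, 2, 2, 2, 2, 2: 16 irreducibles of dimension 1, each with multiplicity 1; 12 irreducibles of dimension 2, each with multiplicity 2. Total dimension 16*1*1 + 12*2*2 = 64 = |G|.

General theorem: in the regular representation of a finite group G, each irreducible appears with multiplicity equal to its dimension. Check: dim(rho_reg) = sum d_i^2 = 1 + 1 + 1 + 1 + 1 + 1 + 1 + 1 + 1 + 1 + 1 + 1 + 1 + 1 + 1 + 1 + 4 + 4 + 4 + 4 + 4 + 4 + 4 + 4 + 4 + 4 + 4 + 4 = 64 = |G|.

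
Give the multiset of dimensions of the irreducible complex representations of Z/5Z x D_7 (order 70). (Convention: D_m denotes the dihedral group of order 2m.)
Dimensions: 1, 1, 1, 1, 1, 1, 1, 1, 1, 1, 2, 2, 2, 2, 2, 2, 2, 2, 2, 2, 2, 2, 2, 2, 2

Why: There are 25 irreducibles (= number of conjugacy classes). Their dimensions d_i satisfy sum d_i^2 = |G| = 70: 1 + 1 + 1 + 1 + 1 + 1 + 1 + 1 + 1 + 1 + 4 + 4 + 4 + 4 + 4 + 4 + 4 + 4 + 4 + 4 + 4 + 4 + 4 + 4 + 4 = 70. (For the product with Z/5Z: each of the 5 1-dim characters of Z/5Z tensors with each irrep of D_7, giving 5 copies of each D_7-dimension.)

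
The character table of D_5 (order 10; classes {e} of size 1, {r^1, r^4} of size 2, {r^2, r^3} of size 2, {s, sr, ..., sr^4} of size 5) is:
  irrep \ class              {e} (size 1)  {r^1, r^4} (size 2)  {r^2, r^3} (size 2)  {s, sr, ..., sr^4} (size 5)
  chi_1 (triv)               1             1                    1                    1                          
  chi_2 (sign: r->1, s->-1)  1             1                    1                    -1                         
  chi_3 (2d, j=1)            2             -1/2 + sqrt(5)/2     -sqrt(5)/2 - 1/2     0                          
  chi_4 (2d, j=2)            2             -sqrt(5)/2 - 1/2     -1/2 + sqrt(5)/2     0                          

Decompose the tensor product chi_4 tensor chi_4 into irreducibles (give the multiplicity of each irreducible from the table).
chi_4 tensor chi_4 = chi_1 + chi_2 + chi_3 (all other irreducibles have multiplicity 0).

Justification: The character of a tensor product is the pointwise product (chi_4 * chi_4)(C) = chi_4(C) * chi_4(C):
  {e}: (2)*(2), {r^1, r^4}: (-sqrt(5)/2 - 1/2)*(-sqrt(5)/2 - 1/2), {r^2, r^3}: (-1/2 + sqrt(5)/2)*(-1/2 + sqrt(5)/2), {s, sr, ..., sr^4}: (0)*(0)
so (chi_4 * chi_4) takes values
  {e} -> 4, {r^1, r^4} -> sqrt(5)/2 + 3/2, {r^2, r^3} -> 3/2 - sqrt(5)/2, {s, sr, ..., sr^4} -> 0.
Now take the inner product of this character with each irreducible chi from the table, <chi_4*chi_4, chi> = (1/10) sum_C |C| (chi_4*chi_4)(C) conj(chi(C)):
  <chi_4*chi_4, chi_1> = (1/10)[1*(4)*conj(1) + 2*(sqrt(5)/2 + 3/2)*conj(1) + 2*(3/2 - sqrt(5)/2)*conj(1) + 5*(0)*conj(1)]
      = (1/10)[(4) + (sqrt(5) + 3) + (3 - sqrt(5)) + (0)] = 10/10 = 1
  <chi_4*chi_4, chi_2> = (1/10)[1*(4)*conj(1) + 2*(sqrt(5)/2 + 3/2)*conj(1) + 2*(3/2 - sqrt(5)/2)*conj(1) + 5*(0)*conj(-1)]
      = (1/10)[(4) + (sqrt(5) + 3) + (3 - sqrt(5)) + (0)] = 10/10 = 1
  <chi_4*chi_4, chi_3> = (1/10)[1*(4)*conj(2) + 2*(sqrt(5)/2 + 3/2)*conj(-1/2 + sqrt(5)/2) + 2*(3/2 - sqrt(5)/2)*conj(-sqrt(5)/2 - 1/2) + 5*(0)*conj(0)]
      = (1/10)[(8) + (1 + sqrt(5)) + (1 - sqrt(5)) + (0)] = 10/10 = 1
  <chi_4*chi_4, chi_4> = (1/10)[1*(4)*conj(2) + 2*(sqrt(5)/2 + 3/2)*conj(-sqrt(5)/2 - 1/2) + 2*(3/2 - sqrt(5)/2)*conj(-1/2 + sqrt(5)/2) + 5*(0)*conj(0)]
      = (1/10)[(8) + (-2*sqrt(5) - 4) + (-4 + 2*sqrt(5)) + (0)] = 0/10 = 0
Hence the multiplicities are chi_1: 1, chi_2: 1, chi_3: 1. Dimension check: dim(chi_4)*dim(chi_4) = 2*2 = 4 and sum (mult * dim) = 1*1 + 1*1 + 1*2 = 4.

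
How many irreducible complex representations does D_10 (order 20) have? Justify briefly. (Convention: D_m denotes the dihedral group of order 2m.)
8

Derivation: The number of irreducible complex representations of a finite group equals its number of conjugacy classes. D_10 has 8 conjugacy classes (n/2 + 3 for n even), so D_10 (order 20) has exactly 8 irreducible complex representations.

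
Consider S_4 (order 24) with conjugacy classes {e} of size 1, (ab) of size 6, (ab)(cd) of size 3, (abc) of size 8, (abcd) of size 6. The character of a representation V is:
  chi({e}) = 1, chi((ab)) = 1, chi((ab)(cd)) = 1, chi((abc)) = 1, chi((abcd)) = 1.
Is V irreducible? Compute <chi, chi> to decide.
Irreducible: <chi, chi> = 1.

Proof sketch: <chi, chi> = (1/|G|) sum_C |C| * |chi(C)|^2 = (1/24)[1*|1|^2 + 6*|1|^2 + 3*|1|^2 + 8*|1|^2 + 6*|1|^2]
  = (1/24)[(1) + (6) + (3) + (8) + (6)] = 24/24 = 1.
A character is irreducible iff <chi, chi> = 1, so this representation is irreducible.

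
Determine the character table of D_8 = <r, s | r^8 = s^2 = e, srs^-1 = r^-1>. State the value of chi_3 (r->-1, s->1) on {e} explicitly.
Conjugacy classes: {e} of size 1, {r^4} of size 1, {r^1, r^7} of size 2, {r^2, r^6} of size 2, {r^3, r^5} of size 2, {s, sr^2, ...} of size 4, {sr, sr^3, ...} of size 4.
Character table:
  irrep \ class              {e} (size 1)  {r^4} (size 1)  {r^1, r^7} (size 2)  {r^2, r^6} (size 2)  {r^3, r^5} (size 2)  {s, sr^2, ...} (size 4)  {sr, sr^3, ...} (size 4)
  chi_1 (triv)               1             1               1                    1                    1                    1                        1                       
  chi_2 (sign: r->1, s->-1)  1             1               1                    1                    1                    -1                       -1                      
  chi_3 (r->-1, s->1)        1             1               -1                   1                    -1                   1                        -1                      
  chi_4 (r->-1, s->-1)       1             1               -1                   1                    -1                   -1                       1                       
  chi_5 (2d, j=1)            2             -2              sqrt(2)              0                    -sqrt(2)             0                        0                       
  chi_6 (2d, j=2)            2             2               0                    -2                   0                    0                        0                       
  chi_7 (2d, j=3)            2             -2              -sqrt(2)             0                    sqrt(2)              0                        0                       

Spot check: chi_3 (r->-1, s->1) on {e} = 1.

Explanation: D_8 has order 2*8 = 16 with 7 conjugacy classes, hence 7 irreducibles. Sum of squared dims 1 + 1 + 1 + 1 + 4 + 4 + 4 = 16 = |G|. Linear characters come from the abelianisation; the 2-dimensional irreps have character r^k -> 2*cos(2*pi*j*k/8), reflections -> 0.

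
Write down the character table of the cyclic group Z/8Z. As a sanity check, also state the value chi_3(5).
Character table of Z/8Z (irreps indexed chi_0,...,chi_7 with chi_k(m) = zeta_8^(k*m), zeta_8 = exp(2*pi*i/8)):
  irrep \ class  {0} (size 1)  {1} (size 1)    {2} (size 1)  {3} (size 1)    {4} (size 1)  {5} (size 1)    {6} (size 1)  {7} (size 1)  
  chi_0          1             1               1             1               1             1               1             1             
  chi_1          1             exp(I*pi/4)     I             exp(3*I*pi/4)   -1            exp(-3*I*pi/4)  -I            exp(-I*pi/4)  
  chi_2          1             I               -1            -I              1             I               -1            -I            
  chi_3          1             exp(3*I*pi/4)   -I            exp(I*pi/4)     -1            exp(-I*pi/4)    I             exp(-3*I*pi/4)
  chi_4          1             -1              1             -1              1             -1              1             -1            
  chi_5          1             exp(-3*I*pi/4)  I             exp(-I*pi/4)    -1            exp(I*pi/4)     -I            exp(3*I*pi/4) 
  chi_6          1             -I              -1            I               1             -I              -1            I             
  chi_7          1             exp(-I*pi/4)    -I            exp(-3*I*pi/4)  -1            exp(3*I*pi/4)   I             exp(I*pi/4)   

Spot check: chi_3(5) = zeta_8^(3*5) = zeta_8^15 = exp(-I*pi/4).

Proof sketch: Z/8Z is abelian, so all 8 irreducible complex representations are 1-dimensional. They are given by chi_k(m) = zeta_8^(k*m) for k = 0,...,7. Row orthogonality: sum_m chi_k(m) conj(chi_l(m)) = 8 * [k = l].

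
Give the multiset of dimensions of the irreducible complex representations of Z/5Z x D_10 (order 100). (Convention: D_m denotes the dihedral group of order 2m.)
Dimensions: 1, 1, 1, 1, 1, 1, 1, 1, 1, 1, 1, 1, 1, 1, 1, 1, 1, 1, 1, 1, 2, 2, 2, 2, 2, 2, 2, 2, 2, 2, 2, 2, 2, 2, 2, 2, 2, 2, 2, 2

Argument: There are 40 irreducibles (= number of conjugacy classes). Their dimensions d_i satisfy sum d_i^2 = |G| = 100: 1 + 1 + 1 + 1 + 1 + 1 + 1 + 1 + 1 + 1 + 1 + 1 + 1 + 1 + 1 + 1 + 1 + 1 + 1 + 1 + 4 + 4 + 4 + 4 + 4 + 4 + 4 + 4 + 4 + 4 + 4 + 4 + 4 + 4 + 4 + 4 + 4 + 4 + 4 + 4 = 100. (For the product with Z/5Z: each of the 5 1-dim characters of Z/5Z tensors with each irrep of D_10, giving 5 copies of each D_10-dimension.)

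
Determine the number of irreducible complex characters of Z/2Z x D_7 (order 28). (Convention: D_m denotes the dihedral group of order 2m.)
10

Argument: The number of irreducible complex representations of a finite group equals its number of conjugacy classes. For a direct product, #classes(G x H) = #classes(G) * #classes(H). Z/2Z has 2 classes (abelian), D_7 has 5 classes, so 2 * 5 = 10, so Z/2Z x D_7 (order 28) has exactly 10 irreducible complex representations.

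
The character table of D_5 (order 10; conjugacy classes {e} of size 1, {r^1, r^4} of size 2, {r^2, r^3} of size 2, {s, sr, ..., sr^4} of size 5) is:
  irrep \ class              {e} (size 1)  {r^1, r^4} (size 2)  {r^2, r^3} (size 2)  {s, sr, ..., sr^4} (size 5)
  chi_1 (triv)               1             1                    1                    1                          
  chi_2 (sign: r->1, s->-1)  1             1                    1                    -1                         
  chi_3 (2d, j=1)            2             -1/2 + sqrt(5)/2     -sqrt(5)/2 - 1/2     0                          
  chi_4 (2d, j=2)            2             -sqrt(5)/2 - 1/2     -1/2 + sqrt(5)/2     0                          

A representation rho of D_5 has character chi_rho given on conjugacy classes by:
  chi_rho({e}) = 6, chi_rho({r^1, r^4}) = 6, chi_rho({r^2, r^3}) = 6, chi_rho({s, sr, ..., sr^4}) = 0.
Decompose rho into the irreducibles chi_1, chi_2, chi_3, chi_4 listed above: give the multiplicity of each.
Multiplicities: chi_1: 3, chi_2: 3, chi_3: 0, chi_4: 0.

Proof sketch: Use <chi_rho, chi> = (1/|G|) sum_C |C| * chi_rho(C) * conj(chi(C)) with |G| = 10 for each irreducible chi in the table:
  <chi_rho, chi_1> = (1/10)[1*(6)*conj(1) + 2*(6)*conj(1) + 2*(6)*conj(1) + 5*(0)*conj(1)]
      = (1/10)[(6) + (12) + (12) + (0)] = 30/10 = 3
  <chi_rho, chi_2> = (1/10)[1*(6)*conj(1) + 2*(6)*conj(1) + 2*(6)*conj(1) + 5*(0)*conj(-1)]
      = (1/10)[(6) + (12) + (12) + (0)] = 30/10 = 3
  <chi_rho, chi_3> = (1/10)[1*(6)*conj(2) + 2*(6)*conj(-1/2 + sqrt(5)/2) + 2*(6)*conj(-sqrt(5)/2 - 1/2) + 5*(0)*conj(0)]
      = (1/10)[(12) + (-6 + 6*sqrt(5)) + (-6*sqrt(5) - 6) + (0)] = 0/10 = 0
  <chi_rho, chi_4> = (1/10)[1*(6)*conj(2) + 2*(6)*conj(-sqrt(5)/2 - 1/2) + 2*(6)*conj(-1/2 + sqrt(5)/2) + 5*(0)*conj(0)]
      = (1/10)[(12) + (-6*sqrt(5) - 6) + (-6 + 6*sqrt(5)) + (0)] = 0/10 = 0
Dimension check: dim(rho) = sum (mult * dim) = 3*1 + 3*1 + 0*2 + 0*2 = 6 = chi_rho(e) = 6.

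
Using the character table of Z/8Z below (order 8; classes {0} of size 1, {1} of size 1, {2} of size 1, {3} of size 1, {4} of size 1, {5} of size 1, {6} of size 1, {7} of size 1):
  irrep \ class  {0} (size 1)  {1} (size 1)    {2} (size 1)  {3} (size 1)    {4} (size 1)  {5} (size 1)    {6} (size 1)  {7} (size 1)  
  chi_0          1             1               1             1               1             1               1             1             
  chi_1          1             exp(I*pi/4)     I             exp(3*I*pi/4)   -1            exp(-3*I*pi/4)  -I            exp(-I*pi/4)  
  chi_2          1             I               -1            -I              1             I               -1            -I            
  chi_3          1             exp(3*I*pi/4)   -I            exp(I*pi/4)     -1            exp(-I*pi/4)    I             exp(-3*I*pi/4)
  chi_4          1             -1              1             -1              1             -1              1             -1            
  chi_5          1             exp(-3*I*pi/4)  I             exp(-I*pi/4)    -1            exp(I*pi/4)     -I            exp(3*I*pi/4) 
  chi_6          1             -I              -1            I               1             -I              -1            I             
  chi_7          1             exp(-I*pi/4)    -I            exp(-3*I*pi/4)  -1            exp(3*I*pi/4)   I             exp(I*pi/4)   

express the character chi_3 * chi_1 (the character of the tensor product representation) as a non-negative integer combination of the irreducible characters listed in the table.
chi_3 tensor chi_1 = chi_4 (all other irreducibles have multiplicity 0).

Argument: The character of a tensor product is the pointwise product (chi_3 * chi_1)(C) = chi_3(C) * chi_1(C):
  {0}: (1)*(1), {1}: (exp(3*I*pi/4))*(exp(I*pi/4)), {2}: (-I)*(I), {3}: (exp(I*pi/4))*(exp(3*I*pi/4)), {4}: (-1)*(-1), {5}: (exp(-I*pi/4))*(exp(-3*I*pi/4)), {6}: (I)*(-I), {7}: (exp(-3*I*pi/4))*(exp(-I*pi/4))
so (chi_3 * chi_1) takes values
  {0} -> 1, {1} -> -1, {2} -> 1, {3} -> -1, {4} -> 1, {5} -> -1, {6} -> 1, {7} -> -1.
Now take the inner product of this character with each irreducible chi from the table, <chi_3*chi_1, chi> = (1/8) sum_C |C| (chi_3*chi_1)(C) conj(chi(C)):
  <chi_3*chi_1, chi_0> = (1/8)[1*(1)*conj(1) + 1*(-1)*conj(1) + 1*(1)*conj(1) + 1*(-1)*conj(1) + 1*(1)*conj(1) + 1*(-1)*conj(1) + 1*(1)*conj(1) + 1*(-1)*conj(1)]
      = (1/8)[(1) + (-1) + (1) + (-1) + (1) + (-1) + (1) + (-1)] = 0/8 = 0
  <chi_3*chi_1, chi_1> = (1/8)[1*(1)*conj(1) + 1*(-1)*conj(exp(I*pi/4)) + 1*(1)*conj(I) + 1*(-1)*conj(exp(3*I*pi/4)) + 1*(1)*conj(-1) + 1*(-1)*conj(exp(-3*I*pi/4)) + 1*(1)*conj(-I) + 1*(-1)*conj(exp(-I*pi/4))]
      = (1/8)[(1) + (-exp(-I*pi/4)) + (-I) + (-exp(-3*I*pi/4)) + (-1) + (-exp(3*I*pi/4)) + (I) + (-exp(I*pi/4))] = 0/8 = 0
  <chi_3*chi_1, chi_2> = (1/8)[1*(1)*conj(1) + 1*(-1)*conj(I) + 1*(1)*conj(-1) + 1*(-1)*conj(-I) + 1*(1)*conj(1) + 1*(-1)*conj(I) + 1*(1)*conj(-1) + 1*(-1)*conj(-I)]
      = (1/8)[(1) + (I) + (-1) + (-I) + (1) + (I) + (-1) + (-I)] = 0/8 = 0
  <chi_3*chi_1, chi_3> = (1/8)[1*(1)*conj(1) + 1*(-1)*conj(exp(3*I*pi/4)) + 1*(1)*conj(-I) + 1*(-1)*conj(exp(I*pi/4)) + 1*(1)*conj(-1) + 1*(-1)*conj(exp(-I*pi/4)) + 1*(1)*conj(I) + 1*(-1)*conj(exp(-3*I*pi/4))]
      = (1/8)[(1) + (-exp(-3*I*pi/4)) + (I) + (-exp(-I*pi/4)) + (-1) + (-exp(I*pi/4)) + (-I) + (-exp(3*I*pi/4))] = 0/8 = 0
  <chi_3*chi_1, chi_4> = (1/8)[1*(1)*conj(1) + 1*(-1)*conj(-1) + 1*(1)*conj(1) + 1*(-1)*conj(-1) + 1*(1)*conj(1) + 1*(-1)*conj(-1) + 1*(1)*conj(1) + 1*(-1)*conj(-1)]
      = (1/8)[(1) + (1) + (1) + (1) + (1) + (1) + (1) + (1)] = 8/8 = 1
  <chi_3*chi_1, chi_5> = (1/8)[1*(1)*conj(1) + 1*(-1)*conj(exp(-3*I*pi/4)) + 1*(1)*conj(I) + 1*(-1)*conj(exp(-I*pi/4)) + 1*(1)*conj(-1) + 1*(-1)*conj(exp(I*pi/4)) + 1*(1)*conj(-I) + 1*(-1)*conj(exp(3*I*pi/4))]
      = (1/8)[(1) + (-exp(3*I*pi/4)) + (-I) + (-exp(I*pi/4)) + (-1) + (-exp(-I*pi/4)) + (I) + (-exp(-3*I*pi/4))] = 0/8 = 0
  <chi_3*chi_1, chi_6> = (1/8)[1*(1)*conj(1) + 1*(-1)*conj(-I) + 1*(1)*conj(-1) + 1*(-1)*conj(I) + 1*(1)*conj(1) + 1*(-1)*conj(-I) + 1*(1)*conj(-1) + 1*(-1)*conj(I)]
      = (1/8)[(1) + (-I) + (-1) + (I) + (1) + (-I) + (-1) + (I)] = 0/8 = 0
  <chi_3*chi_1, chi_7> = (1/8)[1*(1)*conj(1) + 1*(-1)*conj(exp(-I*pi/4)) + 1*(1)*conj(-I) + 1*(-1)*conj(exp(-3*I*pi/4)) + 1*(1)*conj(-1) + 1*(-1)*conj(exp(3*I*pi/4)) + 1*(1)*conj(I) + 1*(-1)*conj(exp(I*pi/4))]
      = (1/8)[(1) + (-exp(I*pi/4)) + (I) + (-exp(3*I*pi/4)) + (-1) + (-exp(-3*I*pi/4)) + (-I) + (-exp(-I*pi/4))] = 0/8 = 0
(Exp terms are combined using exp(i*s)*conj(exp(i*t)) = exp(i*(s-t)), and sums of them are collapsed using the identity that for every m > 1 the m distinct m-th roots of unity sum to 0, e.g. 1 + exp(2*I*pi/3) + exp(-2*I*pi/3) = 0.)
Hence the multiplicities are chi_4: 1. Dimension check: dim(chi_3)*dim(chi_1) = 1*1 = 1 and sum (mult * dim) = 1*1 = 1.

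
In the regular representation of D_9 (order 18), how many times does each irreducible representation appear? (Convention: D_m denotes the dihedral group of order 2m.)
Each irreducible V_i of dimension d_i appears with multiplicity d_i, i.e. rho_reg = (direct sum over all irreducibles V_i) d_i V_i. The irreducible dimensions for D_9 are 1, 1, 2, 2, 2, 2: 2 irreducibles of dimension 1, each with multiplicity 1; 4 irreducibles of dimension 2, each with multiplicity 2. Total dimension 2*1*1 + 4*2*2 = 18 = |G|.

Derivation: General theorem: in the regular representation of a finite group G, each irreducible appears with multiplicity equal to its dimension. Check: dim(rho_reg) = sum d_i^2 = 1 + 1 + 4 + 4 + 4 + 4 = 18 = |G|.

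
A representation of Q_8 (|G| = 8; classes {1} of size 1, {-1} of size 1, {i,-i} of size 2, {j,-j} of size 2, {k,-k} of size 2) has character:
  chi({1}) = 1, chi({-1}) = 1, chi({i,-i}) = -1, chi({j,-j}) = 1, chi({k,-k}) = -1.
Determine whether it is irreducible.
Irreducible: <chi, chi> = 1.

Solution. <chi, chi> = (1/|G|) sum_C |C| * |chi(C)|^2 = (1/8)[1*|1|^2 + 1*|1|^2 + 2*|-1|^2 + 2*|1|^2 + 2*|-1|^2]
  = (1/8)[(1) + (1) + (2) + (2) + (2)] = 8/8 = 1.
A character is irreducible iff <chi, chi> = 1, so this representation is irreducible.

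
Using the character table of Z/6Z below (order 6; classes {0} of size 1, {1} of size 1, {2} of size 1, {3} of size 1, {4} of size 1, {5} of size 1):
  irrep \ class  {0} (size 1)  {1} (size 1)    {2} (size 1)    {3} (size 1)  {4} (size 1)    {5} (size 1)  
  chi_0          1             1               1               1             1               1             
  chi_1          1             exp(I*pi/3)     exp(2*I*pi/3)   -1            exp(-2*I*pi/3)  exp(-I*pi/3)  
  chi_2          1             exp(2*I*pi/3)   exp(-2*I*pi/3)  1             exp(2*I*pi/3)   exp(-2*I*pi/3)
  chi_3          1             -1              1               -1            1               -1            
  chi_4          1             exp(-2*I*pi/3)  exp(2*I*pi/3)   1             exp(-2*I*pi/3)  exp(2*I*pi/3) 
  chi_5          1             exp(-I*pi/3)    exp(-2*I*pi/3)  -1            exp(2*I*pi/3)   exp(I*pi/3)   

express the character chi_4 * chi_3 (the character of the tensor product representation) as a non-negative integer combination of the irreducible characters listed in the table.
chi_4 tensor chi_3 = chi_1 (all other irreducibles have multiplicity 0).

Working: The character of a tensor product is the pointwise product (chi_4 * chi_3)(C) = chi_4(C) * chi_3(C):
  {0}: (1)*(1), {1}: (exp(-2*I*pi/3))*(-1), {2}: (exp(2*I*pi/3))*(1), {3}: (1)*(-1), {4}: (exp(-2*I*pi/3))*(1), {5}: (exp(2*I*pi/3))*(-1)
so (chi_4 * chi_3) takes values
  {0} -> 1, {1} -> -exp(-2*I*pi/3), {2} -> exp(2*I*pi/3), {3} -> -1, {4} -> exp(-2*I*pi/3), {5} -> -exp(2*I*pi/3).
Now take the inner product of this character with each irreducible chi from the table, <chi_4*chi_3, chi> = (1/6) sum_C |C| (chi_4*chi_3)(C) conj(chi(C)):
  <chi_4*chi_3, chi_0> = (1/6)[1*(1)*conj(1) + 1*(-exp(-2*I*pi/3))*conj(1) + 1*(exp(2*I*pi/3))*conj(1) + 1*(-1)*conj(1) + 1*(exp(-2*I*pi/3))*conj(1) + 1*(-exp(2*I*pi/3))*conj(1)]
      = (1/6)[(1) + (-exp(-2*I*pi/3)) + (exp(2*I*pi/3)) + (-1) + (exp(-2*I*pi/3)) + (-exp(2*I*pi/3))] = 0/6 = 0
  <chi_4*chi_3, chi_1> = (1/6)[1*(1)*conj(1) + 1*(-exp(-2*I*pi/3))*conj(exp(I*pi/3)) + 1*(exp(2*I*pi/3))*conj(exp(2*I*pi/3)) + 1*(-1)*conj(-1) + 1*(exp(-2*I*pi/3))*conj(exp(-2*I*pi/3)) + 1*(-exp(2*I*pi/3))*conj(exp(-I*pi/3))]
      = (1/6)[(1) + (1) + (1) + (1) + (1) + (1)] = 6/6 = 1
  <chi_4*chi_3, chi_2> = (1/6)[1*(1)*conj(1) + 1*(-exp(-2*I*pi/3))*conj(exp(2*I*pi/3)) + 1*(exp(2*I*pi/3))*conj(exp(-2*I*pi/3)) + 1*(-1)*conj(1) + 1*(exp(-2*I*pi/3))*conj(exp(2*I*pi/3)) + 1*(-exp(2*I*pi/3))*conj(exp(-2*I*pi/3))]
      = (1/6)[(1) + (-exp(2*I*pi/3)) + (exp(-2*I*pi/3)) + (-1) + (exp(2*I*pi/3)) + (-exp(-2*I*pi/3))] = 0/6 = 0
  <chi_4*chi_3, chi_3> = (1/6)[1*(1)*conj(1) + 1*(-exp(-2*I*pi/3))*conj(-1) + 1*(exp(2*I*pi/3))*conj(1) + 1*(-1)*conj(-1) + 1*(exp(-2*I*pi/3))*conj(1) + 1*(-exp(2*I*pi/3))*conj(-1)]
      = (1/6)[(1) + (exp(-2*I*pi/3)) + (exp(2*I*pi/3)) + (1) + (exp(-2*I*pi/3)) + (exp(2*I*pi/3))] = 0/6 = 0
  <chi_4*chi_3, chi_4> = (1/6)[1*(1)*conj(1) + 1*(-exp(-2*I*pi/3))*conj(exp(-2*I*pi/3)) + 1*(exp(2*I*pi/3))*conj(exp(2*I*pi/3)) + 1*(-1)*conj(1) + 1*(exp(-2*I*pi/3))*conj(exp(-2*I*pi/3)) + 1*(-exp(2*I*pi/3))*conj(exp(2*I*pi/3))]
      = (1/6)[(1) + (-1) + (1) + (-1) + (1) + (-1)] = 0/6 = 0
  <chi_4*chi_3, chi_5> = (1/6)[1*(1)*conj(1) + 1*(-exp(-2*I*pi/3))*conj(exp(-I*pi/3)) + 1*(exp(2*I*pi/3))*conj(exp(-2*I*pi/3)) + 1*(-1)*conj(-1) + 1*(exp(-2*I*pi/3))*conj(exp(2*I*pi/3)) + 1*(-exp(2*I*pi/3))*conj(exp(I*pi/3))]
      = (1/6)[(1) + (-exp(-I*pi/3)) + (exp(-2*I*pi/3)) + (1) + (exp(2*I*pi/3)) + (-exp(I*pi/3))] = 0/6 = 0
(Exp terms are combined using exp(i*s)*conj(exp(i*t)) = exp(i*(s-t)), and sums of them are collapsed using the identity that for every m > 1 the m distinct m-th roots of unity sum to 0, e.g. 1 + exp(2*I*pi/3) + exp(-2*I*pi/3) = 0.)
Hence the multiplicities are chi_1: 1. Dimension check: dim(chi_4)*dim(chi_3) = 1*1 = 1 and sum (mult * dim) = 1*1 = 1.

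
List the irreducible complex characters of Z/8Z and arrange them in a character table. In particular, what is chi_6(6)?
Character table of Z/8Z (irreps indexed chi_0,...,chi_7 with chi_k(m) = zeta_8^(k*m), zeta_8 = exp(2*pi*i/8)):
  irrep \ class  {0} (size 1)  {1} (size 1)    {2} (size 1)  {3} (size 1)    {4} (size 1)  {5} (size 1)    {6} (size 1)  {7} (size 1)  
  chi_0          1             1               1             1               1             1               1             1             
  chi_1          1             exp(I*pi/4)     I             exp(3*I*pi/4)   -1            exp(-3*I*pi/4)  -I            exp(-I*pi/4)  
  chi_2          1             I               -1            -I              1             I               -1            -I            
  chi_3          1             exp(3*I*pi/4)   -I            exp(I*pi/4)     -1            exp(-I*pi/4)    I             exp(-3*I*pi/4)
  chi_4          1             -1              1             -1              1             -1              1             -1            
  chi_5          1             exp(-3*I*pi/4)  I             exp(-I*pi/4)    -1            exp(I*pi/4)     -I            exp(3*I*pi/4) 
  chi_6          1             -I              -1            I               1             -I              -1            I             
  chi_7          1             exp(-I*pi/4)    -I            exp(-3*I*pi/4)  -1            exp(3*I*pi/4)   I             exp(I*pi/4)   

Spot check: chi_6(6) = zeta_8^(6*6) = zeta_8^36 = -1.

Details: Z/8Z is abelian, so all 8 irreducible complex representations are 1-dimensional. They are given by chi_k(m) = zeta_8^(k*m) for k = 0,...,7. Row orthogonality: sum_m chi_k(m) conj(chi_l(m)) = 8 * [k = l].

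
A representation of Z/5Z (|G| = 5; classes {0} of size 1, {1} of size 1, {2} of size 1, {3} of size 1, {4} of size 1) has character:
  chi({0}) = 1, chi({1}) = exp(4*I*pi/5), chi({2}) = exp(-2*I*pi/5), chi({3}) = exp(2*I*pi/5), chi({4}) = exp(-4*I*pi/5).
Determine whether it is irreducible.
Irreducible: <chi, chi> = 1.

Details: <chi, chi> = (1/|G|) sum_C |C| * |chi(C)|^2 = (1/5)[1*|1|^2 + 1*|exp(4*I*pi/5)|^2 + 1*|exp(-2*I*pi/5)|^2 + 1*|exp(2*I*pi/5)|^2 + 1*|exp(-4*I*pi/5)|^2]
  = (1/5)[(1) + (1) + (1) + (1) + (1)] = 5/5 = 1.
(Exp terms are combined using exp(i*s)*conj(exp(i*t)) = exp(i*(s-t)), and sums of them are collapsed using the identity that for every m > 1 the m distinct m-th roots of unity sum to 0, e.g. 1 + exp(2*I*pi/3) + exp(-2*I*pi/3) = 0.)
A character is irreducible iff <chi, chi> = 1, so this representation is irreducible.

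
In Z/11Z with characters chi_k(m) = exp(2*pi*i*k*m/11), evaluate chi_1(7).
chi_1(7) = zeta_11^7 = exp(-8*I*pi/11)

Details: chi_1(7) = zeta_11^(1*7) = zeta_11^7. Since zeta_11^11 = 1, this equals zeta_11^7 = exp(2*pi*i*7/11) = exp(-8*I*pi/11).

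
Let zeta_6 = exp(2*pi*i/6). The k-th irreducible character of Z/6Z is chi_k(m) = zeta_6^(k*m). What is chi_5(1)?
chi_5(1) = zeta_6^5 = exp(-I*pi/3)

Justification: chi_5(1) = zeta_6^(5*1) = zeta_6^5. Since zeta_6^6 = 1, this equals zeta_6^5 = exp(2*pi*i*5/6) = exp(-I*pi/3).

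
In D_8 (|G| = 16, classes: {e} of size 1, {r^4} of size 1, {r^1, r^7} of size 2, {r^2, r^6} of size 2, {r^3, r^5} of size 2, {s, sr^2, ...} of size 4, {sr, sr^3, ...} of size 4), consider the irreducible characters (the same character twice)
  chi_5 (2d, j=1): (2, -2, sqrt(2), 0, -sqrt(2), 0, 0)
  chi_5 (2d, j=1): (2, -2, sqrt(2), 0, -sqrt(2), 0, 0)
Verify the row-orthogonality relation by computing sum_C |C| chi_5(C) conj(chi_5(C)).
Sum = 16 = |G| = 16; so <chi_5, chi_5> = 1 (norm-1 confirms irreducibility).

Proof sketch: Compute term by term over conjugacy classes (|C| * chi_5(C) * conj(chi_5(C))):
  1*(2)*conj(2) + 1*(-2)*conj(-2) + 2*(sqrt(2))*conj(sqrt(2)) + 2*(0)*conj(0) + 2*(-sqrt(2))*conj(-sqrt(2)) + 4*(0)*conj(0) + 4*(0)*conj(0)
  = (4) + (4) + (4) + (0) + (4) + (0) + (0)
  = 16.
Dividing by |G| = 16 gives 16/16 = 1, matching the row-orthogonality relation <chi_5, chi_5> = [chi_5 = chi_5].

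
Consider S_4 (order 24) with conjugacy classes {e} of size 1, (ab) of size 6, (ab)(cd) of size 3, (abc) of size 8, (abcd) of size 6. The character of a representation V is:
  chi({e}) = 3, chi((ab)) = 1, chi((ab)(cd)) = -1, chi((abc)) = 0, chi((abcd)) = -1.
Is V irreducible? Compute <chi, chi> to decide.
Irreducible: <chi, chi> = 1.

Working: <chi, chi> = (1/|G|) sum_C |C| * |chi(C)|^2 = (1/24)[1*|3|^2 + 6*|1|^2 + 3*|-1|^2 + 8*|0|^2 + 6*|-1|^2]
  = (1/24)[(9) + (6) + (3) + (0) + (6)] = 24/24 = 1.
A character is irreducible iff <chi, chi> = 1, so this representation is irreducible.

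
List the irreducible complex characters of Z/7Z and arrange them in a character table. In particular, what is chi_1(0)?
Character table of Z/7Z (irreps indexed chi_0,...,chi_6 with chi_k(m) = zeta_7^(k*m), zeta_7 = exp(2*pi*i/7)):
  irrep \ class  {0} (size 1)  {1} (size 1)    {2} (size 1)    {3} (size 1)    {4} (size 1)    {5} (size 1)    {6} (size 1)  
  chi_0          1             1               1               1               1               1               1             
  chi_1          1             exp(2*I*pi/7)   exp(4*I*pi/7)   exp(6*I*pi/7)   exp(-6*I*pi/7)  exp(-4*I*pi/7)  exp(-2*I*pi/7)
  chi_2          1             exp(4*I*pi/7)   exp(-6*I*pi/7)  exp(-2*I*pi/7)  exp(2*I*pi/7)   exp(6*I*pi/7)   exp(-4*I*pi/7)
  chi_3          1             exp(6*I*pi/7)   exp(-2*I*pi/7)  exp(4*I*pi/7)   exp(-4*I*pi/7)  exp(2*I*pi/7)   exp(-6*I*pi/7)
  chi_4          1             exp(-6*I*pi/7)  exp(2*I*pi/7)   exp(-4*I*pi/7)  exp(4*I*pi/7)   exp(-2*I*pi/7)  exp(6*I*pi/7) 
  chi_5          1             exp(-4*I*pi/7)  exp(6*I*pi/7)   exp(2*I*pi/7)   exp(-2*I*pi/7)  exp(-6*I*pi/7)  exp(4*I*pi/7) 
  chi_6          1             exp(-2*I*pi/7)  exp(-4*I*pi/7)  exp(-6*I*pi/7)  exp(6*I*pi/7)   exp(4*I*pi/7)   exp(2*I*pi/7) 

Spot check: chi_1(0) = zeta_7^(1*0) = zeta_7^0 = 1.

Why: Z/7Z is abelian, so all 7 irreducible complex representations are 1-dimensional. They are given by chi_k(m) = zeta_7^(k*m) for k = 0,...,6. Row orthogonality: sum_m chi_k(m) conj(chi_l(m)) = 7 * [k = l].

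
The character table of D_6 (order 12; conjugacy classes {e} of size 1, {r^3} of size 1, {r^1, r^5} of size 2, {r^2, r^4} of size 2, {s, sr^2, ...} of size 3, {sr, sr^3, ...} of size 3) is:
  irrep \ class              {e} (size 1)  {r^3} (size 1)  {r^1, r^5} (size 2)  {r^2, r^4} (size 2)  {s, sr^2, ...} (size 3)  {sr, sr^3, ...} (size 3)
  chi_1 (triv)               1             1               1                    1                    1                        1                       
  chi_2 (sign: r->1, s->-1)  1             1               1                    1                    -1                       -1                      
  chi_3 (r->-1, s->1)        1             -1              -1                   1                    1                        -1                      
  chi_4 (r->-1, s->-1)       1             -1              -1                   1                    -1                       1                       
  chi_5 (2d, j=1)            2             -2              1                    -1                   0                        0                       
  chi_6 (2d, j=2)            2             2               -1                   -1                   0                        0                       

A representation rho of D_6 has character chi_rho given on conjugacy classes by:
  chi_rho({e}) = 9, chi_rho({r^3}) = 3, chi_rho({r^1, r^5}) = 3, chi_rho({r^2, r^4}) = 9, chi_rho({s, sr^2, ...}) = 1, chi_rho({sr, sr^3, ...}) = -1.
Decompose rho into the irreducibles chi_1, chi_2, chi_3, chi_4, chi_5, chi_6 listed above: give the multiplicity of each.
Multiplicities: chi_1: 3, chi_2: 3, chi_3: 2, chi_4: 1, chi_5: 0, chi_6: 0.

Justification: Use <chi_rho, chi> = (1/|G|) sum_C |C| * chi_rho(C) * conj(chi(C)) with |G| = 12 for each irreducible chi in the table:
  <chi_rho, chi_1> = (1/12)[1*(9)*conj(1) + 1*(3)*conj(1) + 2*(3)*conj(1) + 2*(9)*conj(1) + 3*(1)*conj(1) + 3*(-1)*conj(1)]
      = (1/12)[(9) + (3) + (6) + (18) + (3) + (-3)] = 36/12 = 3
  <chi_rho, chi_2> = (1/12)[1*(9)*conj(1) + 1*(3)*conj(1) + 2*(3)*conj(1) + 2*(9)*conj(1) + 3*(1)*conj(-1) + 3*(-1)*conj(-1)]
      = (1/12)[(9) + (3) + (6) + (18) + (-3) + (3)] = 36/12 = 3
  <chi_rho, chi_3> = (1/12)[1*(9)*conj(1) + 1*(3)*conj(-1) + 2*(3)*conj(-1) + 2*(9)*conj(1) + 3*(1)*conj(1) + 3*(-1)*conj(-1)]
      = (1/12)[(9) + (-3) + (-6) + (18) + (3) + (3)] = 24/12 = 2
  <chi_rho, chi_4> = (1/12)[1*(9)*conj(1) + 1*(3)*conj(-1) + 2*(3)*conj(-1) + 2*(9)*conj(1) + 3*(1)*conj(-1) + 3*(-1)*conj(1)]
      = (1/12)[(9) + (-3) + (-6) + (18) + (-3) + (-3)] = 12/12 = 1
  <chi_rho, chi_5> = (1/12)[1*(9)*conj(2) + 1*(3)*conj(-2) + 2*(3)*conj(1) + 2*(9)*conj(-1) + 3*(1)*conj(0) + 3*(-1)*conj(0)]
      = (1/12)[(18) + (-6) + (6) + (-18) + (0) + (0)] = 0/12 = 0
  <chi_rho, chi_6> = (1/12)[1*(9)*conj(2) + 1*(3)*conj(2) + 2*(3)*conj(-1) + 2*(9)*conj(-1) + 3*(1)*conj(0) + 3*(-1)*conj(0)]
      = (1/12)[(18) + (6) + (-6) + (-18) + (0) + (0)] = 0/12 = 0
Dimension check: dim(rho) = sum (mult * dim) = 3*1 + 3*1 + 2*1 + 1*1 + 0*2 + 0*2 = 9 = chi_rho(e) = 9.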